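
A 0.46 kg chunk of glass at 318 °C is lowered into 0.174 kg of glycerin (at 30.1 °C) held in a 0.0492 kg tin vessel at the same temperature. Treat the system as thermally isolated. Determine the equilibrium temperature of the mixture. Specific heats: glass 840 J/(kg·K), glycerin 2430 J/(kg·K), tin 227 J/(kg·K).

T_f is the heat-capacity-weighted average of the initial temperatures:
T_f = (386.4*318 + 422.82*30.1 + 11.17*30.1) / (386.4 + 422.82 + 11.17)
    = 135938 / 820.39 ≈ 165.70 °C

T_f ≈ 165.7 °C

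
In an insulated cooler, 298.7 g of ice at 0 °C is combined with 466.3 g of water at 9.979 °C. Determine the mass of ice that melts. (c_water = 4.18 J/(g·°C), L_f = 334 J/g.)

m_melted ≈ 58.2 g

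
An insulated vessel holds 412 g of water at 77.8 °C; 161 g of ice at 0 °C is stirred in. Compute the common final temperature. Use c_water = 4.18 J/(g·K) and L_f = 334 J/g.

Sum of m c ΔT and latent-heat terms is zero:
melt ice: 161·334 = 53774; warm the meltwater: 672.98 T; water: 1722.2(T − 77.8)
2395.1 T = 133984 − 53774 = 80210
T ≈ 33.49 °C — above 0 °C, consistent with complete melting.

T_f ≈ 33.5 °C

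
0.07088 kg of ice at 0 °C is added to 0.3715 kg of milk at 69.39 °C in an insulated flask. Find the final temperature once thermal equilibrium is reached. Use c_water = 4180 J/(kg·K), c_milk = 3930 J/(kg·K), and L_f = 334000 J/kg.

T_f ≈ 44.2 °C

Conservation of energy gives ΣQ = 0:
latent heat to melt: 0.07088×334000 = 23674
  warm the meltwater: 296.28 T
  milk cools: 0.3715×3930×(T − 69.39) = 1460(T − 69.39)
1756.3 T = 101309 − 23674 = 77635
T ≈ 44.20 °C — above 0 °C, consistent with complete melting.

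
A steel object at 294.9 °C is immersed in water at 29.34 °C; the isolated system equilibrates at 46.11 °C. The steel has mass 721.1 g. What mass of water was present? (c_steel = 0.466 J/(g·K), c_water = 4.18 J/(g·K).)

m ≈ 1190 g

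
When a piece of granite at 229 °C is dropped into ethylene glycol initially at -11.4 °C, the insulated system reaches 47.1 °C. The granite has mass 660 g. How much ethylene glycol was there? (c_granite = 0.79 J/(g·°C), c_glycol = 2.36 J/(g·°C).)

m ≈ 687 g

Heat gained plus heat lost sum to zero:
660·0.79·(47.1 − 229) + m·2.36·(47.1 − (-11.4)) = 0
138.06 m = 94843
m = 94843/138.06 ≈ 687 g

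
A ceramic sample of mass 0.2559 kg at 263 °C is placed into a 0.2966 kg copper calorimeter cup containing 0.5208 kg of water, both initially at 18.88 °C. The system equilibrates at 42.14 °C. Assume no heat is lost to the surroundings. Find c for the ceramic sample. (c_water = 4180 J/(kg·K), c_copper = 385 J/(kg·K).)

c ≈ 943 J/(kg·K)

Setting the total heat transfer to zero:
0.2559·c·(42.14 − 263) + 0.5208·4180·(42.14 − 18.88) + 0.2966·385·(42.14 − 18.88) = 0
-56.52 c = -53292
c = -53292/-56.52 ≈ 942.9 J/(kg·K)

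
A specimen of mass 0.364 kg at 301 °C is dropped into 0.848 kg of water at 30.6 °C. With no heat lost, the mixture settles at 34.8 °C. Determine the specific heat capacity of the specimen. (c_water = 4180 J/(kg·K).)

c ≈ 154 J/(kg·K)

m_s c (T_s − T_f) = m_water c_water (T_f − T_0):
0.364×c×(301 − 34.8) = 0.848×4180×(34.8 − 30.6)
96.9 c = 14887  ⇒  c ≈ 153.6 J/(kg·K)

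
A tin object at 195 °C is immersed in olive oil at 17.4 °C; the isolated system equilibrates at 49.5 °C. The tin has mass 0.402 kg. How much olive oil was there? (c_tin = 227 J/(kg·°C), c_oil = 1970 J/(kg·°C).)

m ≈ 0.21 kg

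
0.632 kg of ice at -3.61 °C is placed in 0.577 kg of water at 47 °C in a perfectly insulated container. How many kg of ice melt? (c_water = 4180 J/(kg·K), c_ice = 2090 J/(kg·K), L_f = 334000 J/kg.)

m_melted ≈ 0.325 kg

Heat available from the water dropping to 0 °C: 0.577·4180·47 = 113357 J.
Warming the ice to 0 °C takes 0.632·2090·3.61 = 4768.4 J, leaving 108589 J for melting.
To melt every bit of ice: 0.632·334000 = 211088 J.
Since 108589 < 211088 J, not all the ice melts; equilibrium is at 0 °C.
m_melted·334000 = 108589  ⇒  m_melted ≈ 0.3251 kg.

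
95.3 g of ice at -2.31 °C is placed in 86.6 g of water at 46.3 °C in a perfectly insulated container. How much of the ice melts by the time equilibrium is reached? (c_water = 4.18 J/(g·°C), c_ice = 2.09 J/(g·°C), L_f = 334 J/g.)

Cooling the water to 0 °C releases 86.6×4.18×46.3 = 16760 J.
Warming the ice to 0 °C takes 95.3×2.09×2.31 = 460.1 J, leaving 16300 J for melting.
Fully melting the ice requires m_ice L_f = 95.3×334 = 31830 J.
Since 16300 < 31830 J, not all the ice melts; equilibrium is at 0 °C.
Mass melted = 16300/334 ≈ 48.8 g.

m_melted ≈ 48.8 g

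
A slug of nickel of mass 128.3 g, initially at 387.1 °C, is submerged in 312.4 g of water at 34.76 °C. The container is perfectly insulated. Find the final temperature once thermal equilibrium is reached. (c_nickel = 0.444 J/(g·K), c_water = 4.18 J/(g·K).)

T_f ≈ 49.5 °C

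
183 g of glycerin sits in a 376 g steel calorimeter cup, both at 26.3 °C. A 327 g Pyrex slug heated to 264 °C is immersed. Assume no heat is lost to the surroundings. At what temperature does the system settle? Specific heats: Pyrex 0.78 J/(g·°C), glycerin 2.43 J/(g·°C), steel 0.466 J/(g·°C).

T_f ≈ 95.6 °C

Let T be the final temperature. ΣQ_i = 0:
327*0.78*(T − 264) + 183*2.43*(T − 26.3) + 376*0.466*(T − 26.3) = 0
255.06(T − 264) + 444.69(T − 26.3) + 175.22(T − 26.3) = 0
(255.06 + 444.69 + 175.22) T = 255.06*264 + 444.69*26.3 + 175.22*26.3
T ≈ 95.59 °C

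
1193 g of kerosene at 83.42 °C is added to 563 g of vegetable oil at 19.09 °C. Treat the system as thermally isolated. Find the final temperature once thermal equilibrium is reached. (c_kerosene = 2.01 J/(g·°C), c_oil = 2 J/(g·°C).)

T_f ≈ 62.9 °C

Heat gained plus heat lost sum to zero:
1193·2.01·(T − 83.42) + 563·2·(T − 19.09) = 0
2397.9(T − 83.42) + 1126(T − 19.09) = 0
3523.9 T = 221531
T ≈ 62.86 °C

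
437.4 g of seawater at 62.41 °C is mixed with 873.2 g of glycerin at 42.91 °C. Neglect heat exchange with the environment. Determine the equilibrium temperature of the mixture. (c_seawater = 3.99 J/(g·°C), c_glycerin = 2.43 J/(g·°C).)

T_f ≈ 51.7 °C

|Q_seawater| = |Q_glycerin|:
437.4×3.99×(62.41 − T) = 873.2×2.43×(T − 42.91)
1745.2(62.41 − T) = 2121.9(T − 42.91)
3867.1 T = 199969  ⇒  T ≈ 51.71 °C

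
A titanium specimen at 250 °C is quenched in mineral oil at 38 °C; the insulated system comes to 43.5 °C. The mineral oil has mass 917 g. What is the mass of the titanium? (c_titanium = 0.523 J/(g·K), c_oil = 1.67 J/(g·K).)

m ≈ 78 g

|Q_titanium| = |Q_oil|:
m×0.523×(250 − 43.5) = 917×1.67×(43.5 − 38)
108 m = 8422.6  ⇒  m ≈ 77.99 g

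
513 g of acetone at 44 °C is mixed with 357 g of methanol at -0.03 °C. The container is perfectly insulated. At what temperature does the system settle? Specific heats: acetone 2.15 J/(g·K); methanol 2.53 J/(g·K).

T_f ≈ 24.2 °C

T_f is the heat-capacity-weighted average of the initial temperatures:
T_f = (1103×44 + 903.21×(-0.03)) / (1103 + 903.21)
    = 48503 / 2006.2 ≈ 24.18 °C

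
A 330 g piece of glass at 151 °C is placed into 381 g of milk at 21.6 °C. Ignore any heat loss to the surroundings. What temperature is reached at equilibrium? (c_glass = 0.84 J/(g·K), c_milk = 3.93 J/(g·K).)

T_f ≈ 41.8 °C

|Q_glass| = |Q_milk|:
330×0.84×(151 − T) = 381×3.93×(T − 21.6)
277.2(151 − T) = 1497.3(T − 21.6)
1774.5 T = 74200  ⇒  T ≈ 41.81 °C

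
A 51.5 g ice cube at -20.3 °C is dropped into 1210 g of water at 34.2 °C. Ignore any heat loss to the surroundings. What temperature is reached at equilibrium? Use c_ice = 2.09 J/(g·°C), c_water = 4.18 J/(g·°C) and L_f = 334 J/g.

Setting the total heat transfer to zero:
ice -20.3→0 °C: 51.5·2.09·20.3 = 2185; melt ice: 51.5·334 = 17201; meltwater 0→T: 51.5·4.18·T = 215.27 T; water cools: 1210·4.18·(T − 34.2) = 5057.8(T − 34.2)
5273.1 T = 172977 − 19386 = 153591
T ≈ 29.13 °C (positive, so assuming full melt was valid).

T_f ≈ 29.1 °C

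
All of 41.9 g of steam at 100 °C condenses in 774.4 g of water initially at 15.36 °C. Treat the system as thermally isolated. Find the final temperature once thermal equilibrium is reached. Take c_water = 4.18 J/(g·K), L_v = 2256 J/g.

Energy conservation, ΣQ = 0:
steam→water at 100 °C releases m L_v = 41.9×2256 = 94526; condensed water 100 °C→T: 175.14(T − 100); original water: 3237(T − 15.36)
3412.1 T = 94526 + 17514 + 49720 = 161761
T ≈ 47.41 °C — below 100 °C, confirming all the steam condensed.

T_f ≈ 47.4 °C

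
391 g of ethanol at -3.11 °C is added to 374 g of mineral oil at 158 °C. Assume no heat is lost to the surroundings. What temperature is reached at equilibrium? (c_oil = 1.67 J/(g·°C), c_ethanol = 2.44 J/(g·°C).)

T_f ≈ 60.6 °C

Setting the total heat transfer to zero:
374*1.67*(T − 158) + 391*2.44*(T − (-3.11)) = 0
624.58(T − 158) + 954.04(T − (-3.11)) = 0
1578.6 T = 95717
T = 95717 / 1578.6 = 60.6 °C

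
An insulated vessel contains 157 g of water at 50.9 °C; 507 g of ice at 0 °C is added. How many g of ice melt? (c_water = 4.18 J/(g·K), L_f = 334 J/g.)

m_melted ≈ 100 g

Water can give up m c ΔT = 157×4.18×50.9 = 33404 J before reaching 0 °C.
Melting all 507 g of ice would need 507×334 = 169338 J.
33404 J < 169338 J, so only part of the ice melts and the system sits at 0 °C.
Mass melted = 33404/334 ≈ 100 g.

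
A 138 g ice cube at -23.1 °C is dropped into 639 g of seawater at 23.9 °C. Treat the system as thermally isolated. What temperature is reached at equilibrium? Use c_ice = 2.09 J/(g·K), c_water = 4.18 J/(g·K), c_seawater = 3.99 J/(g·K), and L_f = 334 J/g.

T_f ≈ 2.6 °C

Let T be the final temperature. ΣQ_i = 0:
ice -23.1→0 °C: 138·2.09·23.1 = 6662.5; latent heat to melt: 138·334 = 46092; meltwater 0→T: 138·4.18·T = 576.84 T; seawater: 2549.6(T − 23.9)
3126.4 T = 60936 − 52755 = 8181.2
T ≈ 2.62 °C (positive, so assuming full melt was valid).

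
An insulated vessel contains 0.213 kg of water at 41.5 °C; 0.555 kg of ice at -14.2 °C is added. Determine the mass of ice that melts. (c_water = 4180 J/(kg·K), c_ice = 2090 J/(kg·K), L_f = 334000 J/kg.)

m_melted ≈ 0.0613 kg

Water can give up m c ΔT = 0.213·4180·41.5 = 36949 J before reaching 0 °C.
Of that, 0.555·2090·14.2 = 16471 J goes to bring the ice to 0 °C, leaving 20478 J.
Melting all 0.555 kg of ice would need 0.555·334000 = 185370 J.
That's not enough to melt it all — equilibrium is at 0 °C with ice remaining.
m_melt = 20478 / L_f = 0.06131 kg.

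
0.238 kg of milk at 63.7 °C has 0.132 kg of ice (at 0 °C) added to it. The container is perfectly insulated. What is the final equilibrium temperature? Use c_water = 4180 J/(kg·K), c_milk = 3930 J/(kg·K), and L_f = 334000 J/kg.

Heat gained plus heat lost sum to zero:
melt ice: 0.132×334000 = 44088; meltwater 0→T: 0.132×4180×T = 551.76 T; milk cools: 0.238×3930×(T − 63.7) = 935.34(T − 63.7)
1487.1 T = 59581 − 44088 = 15493
T ≈ 10.42 °C — above 0 °C, consistent with complete melting.

T_f ≈ 10.4 °C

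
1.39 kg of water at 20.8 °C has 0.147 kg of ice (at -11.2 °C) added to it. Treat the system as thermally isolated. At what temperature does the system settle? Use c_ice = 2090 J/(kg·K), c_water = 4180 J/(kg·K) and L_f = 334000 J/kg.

Conservation of energy gives ΣQ = 0:
ice -11.2→0 °C: 0.147·2090·11.2 = 3441; melt ice: 0.147·334000 = 49098; warm the meltwater: 614.46 T; water cools: 1.39·4180·(T − 20.8) = 5810.2(T − 20.8)
6424.7 T = 120852 − 52539 = 68313
T ≈ 10.63 °C — above 0 °C, consistent with complete melting.

T_f ≈ 10.6 °C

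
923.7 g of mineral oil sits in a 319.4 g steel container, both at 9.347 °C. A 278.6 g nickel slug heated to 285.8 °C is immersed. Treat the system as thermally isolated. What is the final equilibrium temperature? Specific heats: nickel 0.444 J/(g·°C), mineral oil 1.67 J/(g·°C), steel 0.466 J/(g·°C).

Energy conservation, ΣQ = 0:
278.6×0.444×(T − 285.8) + 923.7×1.67×(T − 9.347) + 319.4×0.466×(T − 9.347) = 0
123.7(T − 285.8) + 1542.6(T − 9.347) + 148.84(T − 9.347) = 0
(123.7 + 1542.6 + 148.84) T = 123.7×285.8 + 1542.6×9.347 + 148.84×9.347
T ≈ 28.19 °C

T_f ≈ 28.2 °C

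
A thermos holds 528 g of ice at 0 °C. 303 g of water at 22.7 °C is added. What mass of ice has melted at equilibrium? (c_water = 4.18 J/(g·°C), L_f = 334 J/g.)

m_melted ≈ 86.1 g

Heat available from the water dropping to 0 °C: 303·4.18·22.7 = 28750 J.
Fully melting the ice requires m_ice L_f = 528·334 = 176352 J.
28750 J < 176352 J, so only part of the ice melts and the system sits at 0 °C.
m_melt = 28750 / L_f = 86.08 g.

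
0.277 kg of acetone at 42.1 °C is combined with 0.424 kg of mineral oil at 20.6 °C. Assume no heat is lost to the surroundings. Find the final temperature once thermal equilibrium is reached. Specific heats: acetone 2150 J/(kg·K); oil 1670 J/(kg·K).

T_f ≈ 30.4 °C

Heat lost by the acetone equals heat gained by the oil:
0.277·2150·(42.1 − T) = 0.424·1670·(T − 20.6)
595.55(42.1 − T) = 708.08(T − 20.6)
1303.6 T = 39659  ⇒  T ≈ 30.42 °C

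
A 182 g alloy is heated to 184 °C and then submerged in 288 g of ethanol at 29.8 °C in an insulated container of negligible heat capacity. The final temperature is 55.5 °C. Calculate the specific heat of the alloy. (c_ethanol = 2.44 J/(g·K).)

Energy conservation, ΣQ = 0:
182·c·(55.5 − 184) + 288·2.44·(55.5 − 29.8) = 0
-23387 c = -18060
c = -18060/-23387 ≈ 0.7722 J/(g·K)

c ≈ 0.772 J/(g·K)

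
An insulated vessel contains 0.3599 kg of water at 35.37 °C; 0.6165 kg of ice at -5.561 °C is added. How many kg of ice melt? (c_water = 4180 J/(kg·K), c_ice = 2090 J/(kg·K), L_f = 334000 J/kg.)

m_melted ≈ 0.138 kg

Cooling the water to 0 °C releases 0.3599×4180×35.37 = 53210 J.
Warming the ice to 0 °C takes 0.6165×2090×5.561 = 7165.3 J, leaving 46045 J for melting.
Melting all 0.6165 kg of ice would need 0.6165×334000 = 205911 J.
46045 J < 205911 J, so only part of the ice melts and the system sits at 0 °C.
m_melted×334000 = 46045  ⇒  m_melted ≈ 0.1379 kg.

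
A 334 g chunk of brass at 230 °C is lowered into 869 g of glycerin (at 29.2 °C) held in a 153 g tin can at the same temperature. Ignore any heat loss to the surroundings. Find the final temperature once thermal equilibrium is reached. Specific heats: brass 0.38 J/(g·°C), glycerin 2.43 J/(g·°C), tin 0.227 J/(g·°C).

T_f ≈ 40.4 °C

T_f = Σ m_i c_i T_i / Σ m_i c_i:
T_f = (126.92*230 + 2111.7*29.2 + 34.73*29.2) / (126.92 + 2111.7 + 34.73)
    = 91867 / 2273.3 ≈ 40.41 °C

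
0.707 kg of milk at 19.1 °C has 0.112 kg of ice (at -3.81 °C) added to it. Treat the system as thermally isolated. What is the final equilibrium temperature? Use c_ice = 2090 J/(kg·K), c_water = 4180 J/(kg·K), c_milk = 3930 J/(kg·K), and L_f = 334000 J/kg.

Conservation of energy gives ΣQ = 0:
warm ice to 0 °C: 0.112·2090·(0 − (-3.81)) = 891.84; melt ice: 0.112·334000 = 37408; warm the meltwater: 468.16 T; milk: 2778.5(T − 19.1)
3246.7 T = 53070 − 38300 = 14770
T ≈ 4.55 °C — above 0 °C, consistent with complete melting.

T_f ≈ 4.5 °C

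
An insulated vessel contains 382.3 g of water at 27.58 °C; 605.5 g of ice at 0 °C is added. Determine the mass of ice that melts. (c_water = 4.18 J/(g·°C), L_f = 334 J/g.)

Cooling the water to 0 °C releases 382.3·4.18·27.58 = 44073 J.
Fully melting the ice requires m_ice L_f = 605.5·334 = 202237 J.
44073 J < 202237 J, so only part of the ice melts and the system sits at 0 °C.
m_melt = 44073 / L_f = 132 g.

m_melted ≈ 132 g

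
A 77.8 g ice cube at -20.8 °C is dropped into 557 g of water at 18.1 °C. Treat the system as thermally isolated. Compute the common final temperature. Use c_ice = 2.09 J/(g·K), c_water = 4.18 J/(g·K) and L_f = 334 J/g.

T_f ≈ 4.8 °C

Energy balance with sensible and latent terms:
ice -20.8→0 °C: 77.8·2.09·20.8 = 3382.1; fusion: m_ice L_f = 77.8·334 = 25985; meltwater 0→T: 77.8·4.18·T = 325.2 T; water: 2328.3(T − 18.1)
2653.5 T = 42142 − 29367 = 12774
T ≈ 4.81 °C (positive, so assuming full melt was valid).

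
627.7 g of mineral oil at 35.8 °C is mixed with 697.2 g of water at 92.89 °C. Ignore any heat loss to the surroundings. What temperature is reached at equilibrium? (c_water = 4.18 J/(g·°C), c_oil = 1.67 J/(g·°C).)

T_f = Σ m_i c_i T_i / Σ m_i c_i:
T_f = (2914.3*92.89 + 1048.3*35.8) / (2914.3 + 1048.3)
    = 308237 / 3962.6 ≈ 77.79 °C

T_f ≈ 77.8 °C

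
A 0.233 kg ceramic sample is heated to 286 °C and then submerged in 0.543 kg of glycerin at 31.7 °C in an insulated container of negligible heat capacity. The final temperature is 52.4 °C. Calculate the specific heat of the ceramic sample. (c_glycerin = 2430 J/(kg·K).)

c ≈ 502 J/(kg·K)

Heat lost by the ceramic sample = heat gained by the glycerin:
0.233·c·(286 − 52.4) = 0.543·2430·(52.4 − 31.7)
54.43 c = 27313  ⇒  c ≈ 501.8 J/(kg·K)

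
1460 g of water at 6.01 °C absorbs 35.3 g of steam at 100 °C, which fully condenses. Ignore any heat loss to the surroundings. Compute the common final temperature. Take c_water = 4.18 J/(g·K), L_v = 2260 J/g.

T_f ≈ 21.0 °C

Taking heat into each body as positive, Σ m c ΔT = 0:
condense steam: −35.3×2260 = −79778; condensate cools 100→T: 35.3×4.18×(T − 100) = 147.55(T − 100); original water: 6102.8(T − 6.01)
6250.4 T = 79778 + 14755 + 36678 = 131211
T ≈ 20.99 °C, under the boiling point, so the assumption holds.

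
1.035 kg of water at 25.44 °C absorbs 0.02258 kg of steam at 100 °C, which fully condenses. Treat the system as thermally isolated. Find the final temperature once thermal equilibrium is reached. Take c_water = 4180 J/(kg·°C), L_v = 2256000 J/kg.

T_f ≈ 38.6 °C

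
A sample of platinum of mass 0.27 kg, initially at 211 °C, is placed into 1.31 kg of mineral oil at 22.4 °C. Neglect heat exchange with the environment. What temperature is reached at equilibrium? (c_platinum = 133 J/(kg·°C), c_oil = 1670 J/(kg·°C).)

T_f ≈ 25.4 °C

Setting the total heat transfer to zero:
0.27×133×(T − 211) + 1.31×1670×(T − 22.4) = 0
35.91(T − 211) + 2187.7(T − 22.4) = 0
2223.6 T = 56581
T ≈ 25.45 °C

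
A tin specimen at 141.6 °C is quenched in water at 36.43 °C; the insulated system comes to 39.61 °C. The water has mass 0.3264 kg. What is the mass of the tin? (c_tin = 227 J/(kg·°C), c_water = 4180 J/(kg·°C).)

m ≈ 0.187 kg

Setting the total heat transfer to zero:
m×227×(39.61 − 141.6) + 0.3264×4180×(39.61 − 36.43) = 0
-23152 m = -4338.6
m = -4338.6/-23152 ≈ 0.1874 kg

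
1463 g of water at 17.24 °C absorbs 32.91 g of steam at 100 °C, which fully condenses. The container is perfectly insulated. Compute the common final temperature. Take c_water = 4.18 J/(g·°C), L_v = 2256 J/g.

T_f ≈ 30.9 °C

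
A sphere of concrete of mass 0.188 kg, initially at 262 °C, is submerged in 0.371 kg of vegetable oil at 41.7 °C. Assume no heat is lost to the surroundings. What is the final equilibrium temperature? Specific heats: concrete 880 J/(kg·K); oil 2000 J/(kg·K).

T_f ≈ 81.9 °C

Energy conservation, ΣQ = 0:
0.188·880·(T − 262) + 0.371·2000·(T − 41.7) = 0
(165.44 + 742) T = 165.44·262 + 742·41.7
T = 74287/907.44 ≈ 81.86 °C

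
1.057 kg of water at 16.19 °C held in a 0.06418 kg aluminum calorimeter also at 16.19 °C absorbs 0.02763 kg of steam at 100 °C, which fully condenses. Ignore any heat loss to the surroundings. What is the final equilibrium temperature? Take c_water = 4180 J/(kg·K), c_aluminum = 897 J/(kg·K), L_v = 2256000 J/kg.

Let T be the final temperature. ΣQ_i = 0:
latent heat released on condensation: 0.02763·2256000 = 62333
  condensed water 100 °C→T: 115.49(T − 100)
  original water: 4418.3(T − 16.19)
  cup: 57.57(T − 16.19)
4591.3 T = 62333 + 11549 + 72464 = 146346
T ≈ 31.87 °C — below 100 °C, confirming all the steam condensed.

T_f ≈ 31.9 °C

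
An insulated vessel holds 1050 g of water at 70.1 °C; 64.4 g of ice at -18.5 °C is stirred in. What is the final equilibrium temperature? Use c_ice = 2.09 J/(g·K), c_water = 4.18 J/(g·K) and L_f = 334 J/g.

T_f ≈ 60.9 °C

Conservation of energy gives ΣQ = 0:
warm ice to 0 °C: 64.4·2.09·(0 − (-18.5)) = 2490
  fusion: m_ice L_f = 64.4·334 = 21510
  meltwater 0→T: 64.4·4.18·T = 269.19 T
  water cools: 1050·4.18·(T − 70.1) = 4389(T − 70.1)
4658.2 T = 307669 − 24000 = 283669
T ≈ 60.90 °C. Since T > 0 °C, the all-ice-melts assumption holds.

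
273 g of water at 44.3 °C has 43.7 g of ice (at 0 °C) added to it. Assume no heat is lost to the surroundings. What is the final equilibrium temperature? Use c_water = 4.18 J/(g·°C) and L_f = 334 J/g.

Heat gained plus heat lost sum to zero:
fusion: m_ice L_f = 43.7×334 = 14596; warm the meltwater: 182.67 T; water cools: 273×4.18×(T − 44.3) = 1141.1(T − 44.3)
1323.8 T = 50553 − 14596 = 35957
T ≈ 27.16 °C — above 0 °C, consistent with complete melting.

T_f ≈ 27.2 °C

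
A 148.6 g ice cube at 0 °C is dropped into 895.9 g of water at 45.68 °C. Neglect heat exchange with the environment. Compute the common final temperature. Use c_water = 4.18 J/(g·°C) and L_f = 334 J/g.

T_f ≈ 27.8 °C

Taking heat into each body as positive, Σ m c ΔT = 0:
fusion: m_ice L_f = 148.6·334 = 49632; warm the meltwater: 621.15 T; water cools: 895.9·4.18·(T − 45.68) = 3744.9(T − 45.68)
4366 T = 171065 − 49632 = 121433
T ≈ 27.81 °C (positive, so assuming full melt was valid).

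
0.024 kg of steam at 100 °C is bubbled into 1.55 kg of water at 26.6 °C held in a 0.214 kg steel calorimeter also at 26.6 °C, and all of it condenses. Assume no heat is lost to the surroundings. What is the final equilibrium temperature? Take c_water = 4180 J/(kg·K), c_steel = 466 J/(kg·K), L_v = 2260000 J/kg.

T_f ≈ 35.8 °C

Sum of m c ΔT and latent-heat terms is zero:
steam→water at 100 °C releases m L_v = 0.024×2260000 = 54240
  condensed water 100 °C→T: 100.32(T − 100)
  water warms: 1.55×4180×(T − 26.6) = 6479(T − 26.6)
  steel cup: 0.214×466×(T − 26.6) = 99.72(T − 26.6)
6679 T = 54240 + 10032 + 174994 = 239266
T ≈ 35.82 °C — below 100 °C, confirming all the steam condensed.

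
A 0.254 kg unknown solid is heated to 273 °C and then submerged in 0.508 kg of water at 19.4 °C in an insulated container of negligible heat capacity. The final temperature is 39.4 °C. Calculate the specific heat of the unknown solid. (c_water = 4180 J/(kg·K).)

c ≈ 716 J/(kg·K)

Setting the total heat transfer to zero:
0.254·c·(39.4 − 273) + 0.508·4180·(39.4 − 19.4) = 0
-59.33 c = -42469
c = -42469/-59.33 ≈ 715.8 J/(kg·K)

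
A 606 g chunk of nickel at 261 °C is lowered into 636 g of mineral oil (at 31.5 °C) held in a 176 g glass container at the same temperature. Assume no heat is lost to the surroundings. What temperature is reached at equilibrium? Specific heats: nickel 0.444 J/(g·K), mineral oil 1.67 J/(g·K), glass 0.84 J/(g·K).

T_f ≈ 73.3 °C

With ΣQ=0 the equilibrium temperature is the m·c-weighted mean:
T_f = (269.06*261 + 1062.1*31.5 + 147.84*31.5) / (269.06 + 1062.1 + 147.84)
    = 108339 / 1479 ≈ 73.25 °C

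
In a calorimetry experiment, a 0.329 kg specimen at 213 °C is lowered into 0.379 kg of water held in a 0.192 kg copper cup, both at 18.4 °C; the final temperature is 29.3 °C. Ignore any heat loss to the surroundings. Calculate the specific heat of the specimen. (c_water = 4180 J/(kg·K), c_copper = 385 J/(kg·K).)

c ≈ 299 J/(kg·K)

Taking heat into each body as positive, Σ m c ΔT = 0:
0.329×c×(29.3 − 213) + 0.379×4180×(29.3 − 18.4) + 0.192×385×(29.3 − 18.4) = 0
-60.44 c = -18074
c = -18074/-60.44 ≈ 299 J/(kg·K)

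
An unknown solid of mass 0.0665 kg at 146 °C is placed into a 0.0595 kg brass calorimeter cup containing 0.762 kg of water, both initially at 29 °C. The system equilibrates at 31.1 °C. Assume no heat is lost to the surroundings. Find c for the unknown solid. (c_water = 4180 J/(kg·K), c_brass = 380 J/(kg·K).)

c ≈ 882 J/(kg·K)

Energy conservation, ΣQ = 0:
0.0665×c×(31.1 − 146) + 0.762×4180×(31.1 − 29) + 0.0595×380×(31.1 − 29) = 0
-7.641 c = -6736.3
c = -6736.3/-7.641 ≈ 881.6 J/(kg·K)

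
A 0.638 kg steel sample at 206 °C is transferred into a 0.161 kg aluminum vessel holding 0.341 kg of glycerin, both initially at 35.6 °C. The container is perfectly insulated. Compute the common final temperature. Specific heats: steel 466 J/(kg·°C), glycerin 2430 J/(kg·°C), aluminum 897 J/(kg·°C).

T_f ≈ 75.5 °C

Heat gained plus heat lost sum to zero:
0.638×466×(T − 206) + 0.341×2430×(T − 35.6) + 0.161×897×(T − 35.6) = 0
1270.4 T = 95886
T ≈ 75.48 °C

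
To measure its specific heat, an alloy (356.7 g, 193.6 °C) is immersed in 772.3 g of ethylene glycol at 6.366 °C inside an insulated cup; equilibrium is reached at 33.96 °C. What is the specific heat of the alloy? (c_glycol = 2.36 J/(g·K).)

Conservation of energy gives ΣQ = 0:
356.7·c·(33.96 − 193.6) + 772.3·2.36·(33.96 − 6.366) = 0
-56944 c = -50294
c = -50294/-56944 ≈ 0.8832 J/(g·K)

c ≈ 0.883 J/(g·K)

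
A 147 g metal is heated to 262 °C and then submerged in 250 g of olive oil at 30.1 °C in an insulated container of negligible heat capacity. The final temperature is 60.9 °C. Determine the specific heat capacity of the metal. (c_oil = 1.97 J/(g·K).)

c ≈ 0.513 J/(g·K)

Heat lost by the metal = heat gained by the oil:
147×c×(262 − 60.9) = 250×1.97×(60.9 − 30.1)
29562 c = 15169  ⇒  c ≈ 0.5131 J/(g·K)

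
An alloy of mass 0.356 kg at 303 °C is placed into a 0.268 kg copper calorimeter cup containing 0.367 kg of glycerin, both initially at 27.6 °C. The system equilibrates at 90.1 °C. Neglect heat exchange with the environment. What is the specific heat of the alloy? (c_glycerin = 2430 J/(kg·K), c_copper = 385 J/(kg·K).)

c ≈ 820 J/(kg·K)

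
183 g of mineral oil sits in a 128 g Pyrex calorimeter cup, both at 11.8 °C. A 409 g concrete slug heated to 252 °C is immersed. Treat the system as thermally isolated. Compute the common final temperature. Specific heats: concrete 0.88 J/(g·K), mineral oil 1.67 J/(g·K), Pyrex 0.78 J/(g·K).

T_f ≈ 124.8 °C

Conservation of energy gives ΣQ = 0:
409×0.88×(T − 252) + 183×1.67×(T − 11.8) + 128×0.78×(T − 11.8) = 0
359.92(T − 252) + 305.61(T − 11.8) + 99.84(T − 11.8) = 0
765.37 T = 95484
T ≈ 124.76 °C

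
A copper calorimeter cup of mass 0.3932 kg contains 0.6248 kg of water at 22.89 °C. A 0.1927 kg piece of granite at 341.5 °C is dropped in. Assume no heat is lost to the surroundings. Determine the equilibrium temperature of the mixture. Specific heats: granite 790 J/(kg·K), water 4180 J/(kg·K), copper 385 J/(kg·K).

Setting the total heat transfer to zero:
0.1927*790*(T − 341.5) + 0.6248*4180*(T − 22.89) + 0.3932*385*(T − 22.89) = 0
152.23(T − 341.5) + 2611.7(T − 22.89) + 151.38(T − 22.89) = 0
(152.23 + 2611.7 + 151.38) T = 152.23*341.5 + 2611.7*22.89 + 151.38*22.89
T = 115234 / 2915.3 = 39.5 °C

T_f ≈ 39.5 °C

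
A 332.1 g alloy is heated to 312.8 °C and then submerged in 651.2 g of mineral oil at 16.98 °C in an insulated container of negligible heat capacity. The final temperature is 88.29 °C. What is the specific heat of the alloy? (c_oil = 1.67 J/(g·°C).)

c ≈ 1.04 J/(g·°C)

Let T be the final temperature. ΣQ_i = 0:
332.1·c·(88.29 − 312.8) + 651.2·1.67·(88.29 − 16.98) = 0
-74560 c = -77550
c = -77550/-74560 ≈ 1.04 J/(g·°C)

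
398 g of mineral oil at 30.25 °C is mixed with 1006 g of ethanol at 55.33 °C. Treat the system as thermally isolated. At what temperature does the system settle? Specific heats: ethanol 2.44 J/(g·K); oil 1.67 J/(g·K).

T_f ≈ 50.0 °C

Heat gained plus heat lost sum to zero:
1006·2.44·(T − 55.33) + 398·1.67·(T − 30.25) = 0
2454.6(T − 55.33) + 664.66(T − 30.25) = 0
3119.3 T = 155921
T ≈ 49.99 °C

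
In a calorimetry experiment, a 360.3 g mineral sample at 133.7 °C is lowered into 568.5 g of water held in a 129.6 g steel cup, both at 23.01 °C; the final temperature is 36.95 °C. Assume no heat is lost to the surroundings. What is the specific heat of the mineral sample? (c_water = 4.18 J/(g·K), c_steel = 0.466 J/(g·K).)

c ≈ 0.974 J/(g·K)

Let T be the final temperature. ΣQ_i = 0:
360.3×c×(36.95 − 133.7) + 568.5×4.18×(36.95 − 23.01) + 129.6×0.466×(36.95 − 23.01) = 0
-34859 c = -33968
c = -33968/-34859 ≈ 0.9744 J/(g·K)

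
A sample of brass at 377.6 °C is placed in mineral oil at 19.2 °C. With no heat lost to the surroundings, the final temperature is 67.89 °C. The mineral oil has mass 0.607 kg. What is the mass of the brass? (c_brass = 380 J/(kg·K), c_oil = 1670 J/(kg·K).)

m ≈ 0.419 kg

Net heat exchanged in the isolated system is zero:
m×380×(67.89 − 377.6) + 0.607×1670×(67.89 − 19.2) = 0
-117690 m = -49357
m = -49357/-117690 ≈ 0.4194 kg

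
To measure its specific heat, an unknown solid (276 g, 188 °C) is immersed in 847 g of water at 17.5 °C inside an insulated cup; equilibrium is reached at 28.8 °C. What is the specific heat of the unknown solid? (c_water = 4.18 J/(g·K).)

c ≈ 0.911 J/(g·K)

Conservation of energy gives ΣQ = 0:
276·c·(28.8 − 188) + 847·4.18·(28.8 − 17.5) = 0
-43939 c = -40007
c = -40007/-43939 ≈ 0.9105 J/(g·K)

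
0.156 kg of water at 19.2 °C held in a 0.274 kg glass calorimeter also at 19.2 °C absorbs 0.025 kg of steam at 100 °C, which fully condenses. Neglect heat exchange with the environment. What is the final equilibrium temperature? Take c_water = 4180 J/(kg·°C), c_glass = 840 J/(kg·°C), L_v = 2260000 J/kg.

T_f ≈ 85.0 °C

Setting the total heat transfer to zero:
condense steam: −0.025×2260000 = −56500
  condensate cools 100→T: 0.025×4180×(T − 100) = 104.5(T − 100)
  original water: 652.08(T − 19.2)
  glass cup: 0.274×840×(T − 19.2) = 230.16(T − 19.2)
986.74 T = 56500 + 10450 + 16939 = 83889
T ≈ 85.02 °C, under the boiling point, so the assumption holds.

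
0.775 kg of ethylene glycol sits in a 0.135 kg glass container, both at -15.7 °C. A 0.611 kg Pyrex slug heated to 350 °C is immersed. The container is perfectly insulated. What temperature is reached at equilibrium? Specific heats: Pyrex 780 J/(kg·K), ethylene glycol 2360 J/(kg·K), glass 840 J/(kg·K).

T_f ≈ 56.3 °C

T_f is the heat-capacity-weighted average of the initial temperatures:
T_f = (476.58·350 + 1829·(-15.7) + 113.4·(-15.7)) / (476.58 + 1829 + 113.4)
    = 136307 / 2419 ≈ 56.35 °C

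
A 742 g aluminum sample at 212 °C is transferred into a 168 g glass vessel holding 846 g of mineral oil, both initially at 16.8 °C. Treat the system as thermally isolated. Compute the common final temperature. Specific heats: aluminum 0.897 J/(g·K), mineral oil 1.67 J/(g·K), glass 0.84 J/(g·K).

T_f ≈ 75.3 °C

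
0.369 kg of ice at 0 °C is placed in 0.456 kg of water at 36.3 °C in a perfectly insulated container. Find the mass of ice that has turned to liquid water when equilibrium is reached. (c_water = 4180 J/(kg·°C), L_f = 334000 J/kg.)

Heat available from the water dropping to 0 °C: 0.456×4180×36.3 = 69191 J.
Fully melting the ice requires m_ice L_f = 0.369×334000 = 123246 J.
69191 J < 123246 J, so only part of the ice melts and the system sits at 0 °C.
m_melt = 69191 / L_f = 0.2072 kg.

m_melted ≈ 0.207 kg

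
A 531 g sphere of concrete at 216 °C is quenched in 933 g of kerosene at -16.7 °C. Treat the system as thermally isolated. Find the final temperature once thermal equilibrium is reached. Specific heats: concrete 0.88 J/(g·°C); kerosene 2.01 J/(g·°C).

Heat gained plus heat lost sum to zero:
531×0.88×(T − 216) + 933×2.01×(T − (-16.7)) = 0
(467.28 + 1875.3) T = 467.28×216 + 1875.3×(-16.7)
T = 69614/2342.6 ≈ 29.72 °C

T_f ≈ 29.7 °C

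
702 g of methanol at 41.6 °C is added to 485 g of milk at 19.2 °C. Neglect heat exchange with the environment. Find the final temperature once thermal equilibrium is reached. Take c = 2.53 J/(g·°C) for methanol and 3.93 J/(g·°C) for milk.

|Q_methanol| = |Q_milk|:
702*2.53*(41.6 − T) = 485*3.93*(T − 19.2)
1776.1(41.6 − T) = 1906.1(T − 19.2)
3682.1 T = 110480  ⇒  T ≈ 30.00 °C

T_f ≈ 30.0 °C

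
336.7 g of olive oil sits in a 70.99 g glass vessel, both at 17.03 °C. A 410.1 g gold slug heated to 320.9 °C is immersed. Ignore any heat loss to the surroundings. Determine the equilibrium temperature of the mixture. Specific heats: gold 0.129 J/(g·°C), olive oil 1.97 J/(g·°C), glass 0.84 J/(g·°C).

T_f ≈ 37.8 °C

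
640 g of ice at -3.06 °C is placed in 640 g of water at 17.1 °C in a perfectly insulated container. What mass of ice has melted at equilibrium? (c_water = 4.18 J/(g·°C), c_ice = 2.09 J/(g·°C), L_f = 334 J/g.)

Heat available from the water dropping to 0 °C: 640×4.18×17.1 = 45746 J.
Warming the ice to 0 °C takes 640×2.09×3.06 = 4093.1 J, leaving 41653 J for melting.
Fully melting the ice requires m_ice L_f = 640×334 = 213760 J.
That's not enough to melt it all — equilibrium is at 0 °C with ice remaining.
m_melt = 41653 / L_f = 124.7 g.

m_melted ≈ 125 g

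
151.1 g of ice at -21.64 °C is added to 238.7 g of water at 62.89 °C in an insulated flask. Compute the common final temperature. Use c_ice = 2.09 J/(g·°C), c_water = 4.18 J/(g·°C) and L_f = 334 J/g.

T_f ≈ 3.3 °C

Taking heat into each body as positive, Σ m c ΔT = 0:
ice -21.64→0 °C: 151.1·2.09·21.64 = 6833.9
  fusion: m_ice L_f = 151.1·334 = 50467
  warm the meltwater: 631.6 T
  water cools: 238.7·4.18·(T − 62.89) = 997.77(T − 62.89)
1629.4 T = 62750 − 57301 = 5448.2
T ≈ 3.34 °C — above 0 °C, consistent with complete melting.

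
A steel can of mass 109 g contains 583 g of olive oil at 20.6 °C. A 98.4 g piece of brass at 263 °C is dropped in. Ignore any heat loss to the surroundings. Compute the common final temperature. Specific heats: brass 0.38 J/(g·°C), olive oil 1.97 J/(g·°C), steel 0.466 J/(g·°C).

T_f ≈ 27.9 °C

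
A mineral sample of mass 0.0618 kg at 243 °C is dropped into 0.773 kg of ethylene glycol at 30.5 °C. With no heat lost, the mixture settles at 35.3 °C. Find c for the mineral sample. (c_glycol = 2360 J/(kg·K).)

Taking heat into each body as positive, Σ m c ΔT = 0:
0.0618·c·(35.3 − 243) + 0.773·2360·(35.3 − 30.5) = 0
-12.84 c = -8756.5
c = -8756.5/-12.84 ≈ 682.2 J/(kg·K)

c ≈ 682 J/(kg·K)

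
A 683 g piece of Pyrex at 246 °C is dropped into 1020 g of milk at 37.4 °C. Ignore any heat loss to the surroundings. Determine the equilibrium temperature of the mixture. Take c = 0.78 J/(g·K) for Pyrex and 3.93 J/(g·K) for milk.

T_f ≈ 61.9 °C

Net heat exchanged in the isolated system is zero:
683*0.78*(T − 246) + 1020*3.93*(T − 37.4) = 0
4541.3 T = 280976
T = 280976/4541.3 ≈ 61.87 °C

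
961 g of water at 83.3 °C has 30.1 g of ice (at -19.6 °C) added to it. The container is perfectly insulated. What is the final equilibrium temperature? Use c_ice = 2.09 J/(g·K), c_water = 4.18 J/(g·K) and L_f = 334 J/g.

Setting the total heat transfer to zero:
warm ice to 0 °C: 30.1×2.09×(0 − (-19.6)) = 1233
  fusion: m_ice L_f = 30.1×334 = 10053
  meltwater 0→T: 30.1×4.18×T = 125.82 T
  water cools: 961×4.18×(T − 83.3) = 4017(T − 83.3)
4142.8 T = 334614 − 11286 = 323328
T ≈ 78.05 °C. Since T > 0 °C, the all-ice-melts assumption holds.

T_f ≈ 78.0 °C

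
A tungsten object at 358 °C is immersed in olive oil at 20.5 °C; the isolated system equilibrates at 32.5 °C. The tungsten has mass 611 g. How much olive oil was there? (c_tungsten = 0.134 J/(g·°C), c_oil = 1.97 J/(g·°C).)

m ≈ 1130 g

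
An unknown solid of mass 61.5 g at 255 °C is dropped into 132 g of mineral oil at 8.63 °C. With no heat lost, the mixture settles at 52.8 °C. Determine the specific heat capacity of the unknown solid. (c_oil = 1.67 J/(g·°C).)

Setting the total heat transfer to zero:
61.5·c·(52.8 − 255) + 132·1.67·(52.8 − 8.63) = 0
-12435 c = -9736.8
c = -9736.8/-12435 ≈ 0.783 J/(g·°C)

c ≈ 0.783 J/(g·°C)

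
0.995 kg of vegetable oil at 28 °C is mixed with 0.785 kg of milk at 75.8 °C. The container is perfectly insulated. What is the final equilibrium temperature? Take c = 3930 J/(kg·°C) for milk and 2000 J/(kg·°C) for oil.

T_f ≈ 57.1 °C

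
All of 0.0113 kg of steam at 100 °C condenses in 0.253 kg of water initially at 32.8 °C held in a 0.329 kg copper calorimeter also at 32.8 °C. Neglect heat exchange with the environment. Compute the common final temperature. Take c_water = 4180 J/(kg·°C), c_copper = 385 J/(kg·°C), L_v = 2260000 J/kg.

T_f ≈ 56.1 °C

Let T be the final temperature. ΣQ_i = 0:
latent heat released on condensation: 0.0113·2260000 = 25538; condensed water 100 °C→T: 47.23(T − 100); water warms: 0.253·4180·(T − 32.8) = 1057.5(T − 32.8); copper cup: 0.329·385·(T − 32.8) = 126.67(T − 32.8)
1231.4 T = 25538 + 4723.4 + 38842 = 69103
T ≈ 56.12 °C (< 100 °C, so full condensation is consistent).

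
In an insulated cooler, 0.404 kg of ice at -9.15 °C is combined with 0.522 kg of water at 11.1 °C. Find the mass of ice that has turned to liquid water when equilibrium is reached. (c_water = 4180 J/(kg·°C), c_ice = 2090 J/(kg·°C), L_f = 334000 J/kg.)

m_melted ≈ 0.0494 kg

Water can give up m c ΔT = 0.522×4180×11.1 = 24220 J before reaching 0 °C.
Of that, 0.404×2090×9.15 = 7725.9 J goes to bring the ice to 0 °C, leaving 16494 J.
To melt every bit of ice: 0.404×334000 = 134936 J.
Since 16494 < 134936 J, not all the ice melts; equilibrium is at 0 °C.
m_melted×334000 = 16494  ⇒  m_melted ≈ 0.04938 kg.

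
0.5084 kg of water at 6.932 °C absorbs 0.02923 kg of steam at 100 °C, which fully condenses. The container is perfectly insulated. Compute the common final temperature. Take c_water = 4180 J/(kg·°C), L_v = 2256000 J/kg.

Sum of m c ΔT and latent-heat terms is zero:
condense steam: −0.02923·2256000 = −65943; condensed water 100 °C→T: 122.18(T − 100); water warms: 0.5084·4180·(T − 6.932) = 2125.1(T − 6.932)
2247.3 T = 65943 + 12218 + 14731 = 92892
T ≈ 41.34 °C (< 100 °C, so full condensation is consistent).

T_f ≈ 41.3 °C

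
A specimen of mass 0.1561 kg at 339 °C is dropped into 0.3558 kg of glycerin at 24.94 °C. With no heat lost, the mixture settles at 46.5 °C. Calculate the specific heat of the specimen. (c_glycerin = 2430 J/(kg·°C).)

Taking heat into each body as positive, Σ m c ΔT = 0:
0.1561×c×(46.5 − 339) + 0.3558×2430×(46.5 − 24.94) = 0
-45.66 c = -18641
c = -18641/-45.66 ≈ 408.3 J/(kg·°C)

c ≈ 408 J/(kg·°C)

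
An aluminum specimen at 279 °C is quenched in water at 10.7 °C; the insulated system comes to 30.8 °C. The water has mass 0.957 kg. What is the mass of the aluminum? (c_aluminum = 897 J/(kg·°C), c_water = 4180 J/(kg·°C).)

Setting the total heat transfer to zero:
m×897×(30.8 − 279) + 0.957×4180×(30.8 − 10.7) = 0
-222635 m = -80405
m = -80405/-222635 ≈ 0.3612 kg

m ≈ 0.361 kg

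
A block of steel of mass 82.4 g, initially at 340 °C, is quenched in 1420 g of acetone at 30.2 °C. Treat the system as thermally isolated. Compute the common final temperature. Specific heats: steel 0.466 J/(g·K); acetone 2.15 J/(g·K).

T_f ≈ 34.0 °C

Set heat shed by the hot body equal to heat absorbed by the cold body:
82.4*0.466*(340 − T) = 1420*2.15*(T − 30.2)
38.4(340 − T) = 3053(T − 30.2)
3091.4 T = 105256  ⇒  T ≈ 34.05 °C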